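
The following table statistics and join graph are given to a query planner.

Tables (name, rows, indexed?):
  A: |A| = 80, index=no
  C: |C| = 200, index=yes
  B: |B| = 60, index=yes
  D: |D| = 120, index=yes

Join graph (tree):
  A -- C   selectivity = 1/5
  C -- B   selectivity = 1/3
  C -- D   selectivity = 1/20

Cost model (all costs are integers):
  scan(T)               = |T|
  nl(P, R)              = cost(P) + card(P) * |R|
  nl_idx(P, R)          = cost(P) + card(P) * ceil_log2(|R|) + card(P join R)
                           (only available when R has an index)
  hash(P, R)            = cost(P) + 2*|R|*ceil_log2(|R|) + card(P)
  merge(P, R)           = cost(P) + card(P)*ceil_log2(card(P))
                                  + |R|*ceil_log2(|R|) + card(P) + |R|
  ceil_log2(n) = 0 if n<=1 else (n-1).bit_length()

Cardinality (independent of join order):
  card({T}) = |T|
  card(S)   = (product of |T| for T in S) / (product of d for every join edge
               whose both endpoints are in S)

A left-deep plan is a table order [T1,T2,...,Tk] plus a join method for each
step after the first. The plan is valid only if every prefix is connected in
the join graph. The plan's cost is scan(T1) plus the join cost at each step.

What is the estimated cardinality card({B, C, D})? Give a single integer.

Tables in S: B(60), C(200), D(120)
Edges inside S: C-B(d=3), C-D(d=20)
numerator = 60 * 200 * 120 = 1440000
denominator = 3 * 20 = 60
card(S) = 1440000 / 60 = 24000

24000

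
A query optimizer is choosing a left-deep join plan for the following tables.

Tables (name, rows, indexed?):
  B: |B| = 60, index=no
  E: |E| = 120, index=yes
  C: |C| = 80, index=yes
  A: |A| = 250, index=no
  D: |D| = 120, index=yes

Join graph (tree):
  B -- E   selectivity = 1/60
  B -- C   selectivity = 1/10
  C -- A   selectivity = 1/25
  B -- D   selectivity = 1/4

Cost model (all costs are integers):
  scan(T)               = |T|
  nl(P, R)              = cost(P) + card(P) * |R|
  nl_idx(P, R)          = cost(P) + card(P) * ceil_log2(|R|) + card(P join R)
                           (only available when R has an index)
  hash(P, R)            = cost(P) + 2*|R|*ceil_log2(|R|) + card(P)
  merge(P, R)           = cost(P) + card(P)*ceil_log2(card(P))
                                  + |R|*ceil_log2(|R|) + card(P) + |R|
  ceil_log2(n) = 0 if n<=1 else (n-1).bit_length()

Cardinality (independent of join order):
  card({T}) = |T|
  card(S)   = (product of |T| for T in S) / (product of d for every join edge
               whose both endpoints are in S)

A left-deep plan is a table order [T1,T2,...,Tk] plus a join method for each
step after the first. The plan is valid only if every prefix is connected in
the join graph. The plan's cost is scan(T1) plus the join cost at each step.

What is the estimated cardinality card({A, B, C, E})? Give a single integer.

9600

Tables in S: A(250), B(60), C(80), E(120)
Edges inside S: B-E(d=60), B-C(d=10), C-A(d=25)
numerator = 250 * 60 * 80 * 120 = 144000000
denominator = 60 * 10 * 25 = 15000
card(S) = 144000000 / 15000 = 9600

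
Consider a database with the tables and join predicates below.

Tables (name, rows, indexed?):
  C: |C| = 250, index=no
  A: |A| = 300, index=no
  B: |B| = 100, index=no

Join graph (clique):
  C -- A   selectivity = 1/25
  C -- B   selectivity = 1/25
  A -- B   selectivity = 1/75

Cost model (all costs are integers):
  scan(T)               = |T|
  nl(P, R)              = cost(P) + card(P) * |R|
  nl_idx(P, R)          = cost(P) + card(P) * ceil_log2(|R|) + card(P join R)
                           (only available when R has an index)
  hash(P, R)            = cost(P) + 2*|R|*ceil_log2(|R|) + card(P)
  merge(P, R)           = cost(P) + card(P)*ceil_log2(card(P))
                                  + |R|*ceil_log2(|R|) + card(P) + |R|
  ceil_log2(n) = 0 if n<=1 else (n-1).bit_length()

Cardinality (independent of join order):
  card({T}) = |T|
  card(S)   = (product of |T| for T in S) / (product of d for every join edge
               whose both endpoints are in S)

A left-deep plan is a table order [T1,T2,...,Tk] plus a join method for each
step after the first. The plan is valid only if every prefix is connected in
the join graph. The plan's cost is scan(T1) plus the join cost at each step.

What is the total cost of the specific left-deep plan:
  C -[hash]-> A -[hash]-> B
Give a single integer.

step 1: scan C: cost=250, card=250
step 2: join A via hash
    card(P join A) = 250*300/(25) = 3000
    cost = 250 + 2*300*9 + 250 = 5900
step 3: join B via hash
    card(P join B) = 3000*100/(25*75) = 160
    cost = 5900 + 2*100*7 + 3000 = 10300

10300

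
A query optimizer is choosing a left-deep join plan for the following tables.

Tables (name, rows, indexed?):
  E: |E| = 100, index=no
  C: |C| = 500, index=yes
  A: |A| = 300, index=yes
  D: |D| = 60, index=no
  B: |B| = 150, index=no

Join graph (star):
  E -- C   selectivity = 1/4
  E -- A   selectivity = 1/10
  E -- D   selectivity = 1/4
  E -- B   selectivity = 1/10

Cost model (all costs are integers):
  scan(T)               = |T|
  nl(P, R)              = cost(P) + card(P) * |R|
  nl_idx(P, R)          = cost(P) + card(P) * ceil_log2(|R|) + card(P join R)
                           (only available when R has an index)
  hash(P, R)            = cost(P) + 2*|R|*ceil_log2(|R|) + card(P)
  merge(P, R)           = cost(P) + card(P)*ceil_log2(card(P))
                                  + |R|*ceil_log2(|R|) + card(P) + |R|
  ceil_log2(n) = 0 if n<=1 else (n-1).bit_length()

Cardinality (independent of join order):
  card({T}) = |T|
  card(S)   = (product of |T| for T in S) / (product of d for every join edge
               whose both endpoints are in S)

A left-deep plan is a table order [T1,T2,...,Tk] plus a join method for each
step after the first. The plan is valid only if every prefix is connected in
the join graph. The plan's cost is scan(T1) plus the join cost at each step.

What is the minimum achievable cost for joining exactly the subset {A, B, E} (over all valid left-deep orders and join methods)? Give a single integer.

7400

Selinger DP over subsets of {A,B,E}:
  {E}: scan cost=100, card=100
  {A}: scan cost=300, card=300
  {B}: scan cost=150, card=150
  {AE}: card=3000; try (E,hash)→2000, (A,merge)→3900, (A,nl_idx)→4000, (E,merge)→4100, (A,hash)→5600, (A,nl)→30100 …(+1); best=2000 via (E,hash)
  {BE}: card=1500; try (E,hash)→1700, (B,merge)→2250, (E,merge)→2300, (B,hash)→2600, (B,nl)→15100, (E,nl)→15150; best=1700 via (E,hash)
  {ABE}: card=45000; try (B,hash)→7400, (A,hash)→8600, (A,merge)→22700, (B,merge)→42350, (A,nl_idx)→60200, (A,nl)→451700 …(+1); best=7400 via (B,hash)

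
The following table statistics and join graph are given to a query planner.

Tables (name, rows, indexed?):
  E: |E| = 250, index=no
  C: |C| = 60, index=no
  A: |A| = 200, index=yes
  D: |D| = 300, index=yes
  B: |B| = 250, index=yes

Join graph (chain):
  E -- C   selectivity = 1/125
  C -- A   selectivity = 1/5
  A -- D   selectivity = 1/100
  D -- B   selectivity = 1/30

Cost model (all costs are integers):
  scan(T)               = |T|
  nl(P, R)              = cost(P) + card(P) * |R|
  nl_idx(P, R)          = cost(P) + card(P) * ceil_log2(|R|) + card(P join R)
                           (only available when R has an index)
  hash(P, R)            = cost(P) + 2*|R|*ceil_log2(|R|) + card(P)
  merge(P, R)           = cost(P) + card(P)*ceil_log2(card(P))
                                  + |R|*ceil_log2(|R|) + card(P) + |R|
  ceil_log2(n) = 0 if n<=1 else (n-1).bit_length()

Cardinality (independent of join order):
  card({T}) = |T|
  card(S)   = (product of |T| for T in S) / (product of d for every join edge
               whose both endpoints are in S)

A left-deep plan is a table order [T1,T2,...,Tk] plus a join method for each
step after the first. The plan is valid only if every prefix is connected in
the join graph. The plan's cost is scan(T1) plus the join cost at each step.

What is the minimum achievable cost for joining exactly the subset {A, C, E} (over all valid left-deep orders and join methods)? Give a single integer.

Selinger DP over subsets of {A,C,E}:
  {E}: scan cost=250, card=250
  {C}: scan cost=60, card=60
  {A}: scan cost=200, card=200
  {CE}: card=120; try (C,hash)→1220, (E,merge)→2730, (C,merge)→2920, (E,hash)→4120, (E,nl)→15060, (C,nl)→15250; best=1220 via (C,hash)
  {AC}: card=2400; try (C,hash)→1120, (A,merge)→2280, (C,merge)→2420, (A,nl_idx)→2940, (A,hash)→3320, (A,nl)→12060 …(+1); best=1120 via (C,hash)
  {ACE}: card=4800; try (A,merge)→3980, (A,hash)→4540, (A,nl_idx)→6980, (E,hash)→7520, (A,nl)→25220, (E,merge)→34570 …(+1); best=3980 via (A,merge)

3980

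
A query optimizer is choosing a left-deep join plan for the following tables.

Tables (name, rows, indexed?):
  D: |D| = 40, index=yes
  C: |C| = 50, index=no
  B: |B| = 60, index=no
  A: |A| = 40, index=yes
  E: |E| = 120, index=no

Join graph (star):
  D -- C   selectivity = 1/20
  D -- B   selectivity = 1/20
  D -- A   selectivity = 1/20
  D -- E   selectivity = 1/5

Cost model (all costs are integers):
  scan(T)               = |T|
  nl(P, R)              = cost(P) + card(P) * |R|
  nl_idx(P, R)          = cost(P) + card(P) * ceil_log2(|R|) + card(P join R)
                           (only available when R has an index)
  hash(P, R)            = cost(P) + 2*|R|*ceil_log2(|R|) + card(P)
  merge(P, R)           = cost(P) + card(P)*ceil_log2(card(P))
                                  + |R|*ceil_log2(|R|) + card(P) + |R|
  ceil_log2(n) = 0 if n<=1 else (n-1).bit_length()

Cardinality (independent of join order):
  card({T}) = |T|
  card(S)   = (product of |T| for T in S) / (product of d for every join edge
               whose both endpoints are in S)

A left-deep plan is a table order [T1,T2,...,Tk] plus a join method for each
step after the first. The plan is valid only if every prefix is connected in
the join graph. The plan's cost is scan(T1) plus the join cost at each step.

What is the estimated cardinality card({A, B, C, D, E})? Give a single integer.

Tables in S: A(40), B(60), C(50), D(40), E(120)
Edges inside S: D-C(d=20), D-B(d=20), D-A(d=20), D-E(d=5)
numerator = 40 * 60 * 50 * 40 * 120 = 576000000
denominator = 20 * 20 * 20 * 5 = 40000
card(S) = 576000000 / 40000 = 14400

14400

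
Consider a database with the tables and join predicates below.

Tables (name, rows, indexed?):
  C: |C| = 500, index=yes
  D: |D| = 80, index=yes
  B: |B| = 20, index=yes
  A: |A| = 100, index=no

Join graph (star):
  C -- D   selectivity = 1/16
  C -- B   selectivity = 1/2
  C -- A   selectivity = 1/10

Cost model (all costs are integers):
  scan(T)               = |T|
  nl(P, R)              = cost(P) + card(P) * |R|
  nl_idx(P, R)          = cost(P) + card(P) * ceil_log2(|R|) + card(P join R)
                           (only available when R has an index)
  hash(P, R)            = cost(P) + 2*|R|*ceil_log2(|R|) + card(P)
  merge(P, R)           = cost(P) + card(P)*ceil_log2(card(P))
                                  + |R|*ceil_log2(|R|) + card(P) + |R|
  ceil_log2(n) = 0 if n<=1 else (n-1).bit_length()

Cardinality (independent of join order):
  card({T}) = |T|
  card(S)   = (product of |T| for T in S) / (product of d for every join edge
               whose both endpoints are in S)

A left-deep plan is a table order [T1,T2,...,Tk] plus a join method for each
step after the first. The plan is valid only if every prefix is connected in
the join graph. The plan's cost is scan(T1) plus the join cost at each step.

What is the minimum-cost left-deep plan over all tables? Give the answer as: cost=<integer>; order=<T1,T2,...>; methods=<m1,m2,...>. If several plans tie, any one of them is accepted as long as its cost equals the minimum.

cost=31220; order=C,D,A,B; methods=hash,hash,hash

Selinger DP (subsets sized 1..n):
  {C}: scan cost=500, card=500
  {D}: scan cost=80, card=80
  {B}: scan cost=20, card=20
  {A}: scan cost=100, card=100
  {CD}: card=2500; try (D,hash)→2120, (C,nl_idx)→3300, (C,merge)→5720, (D,merge)→6140, (D,nl_idx)→6500, (C,hash)→9160 …(+2); best=2120 via (D,hash)
  {BC}: card=5000; try (B,hash)→1200, (C,merge)→5140, (C,nl_idx)→5200, (B,merge)→5620, (B,nl_idx)→8000, (C,hash)→9040 …(+2); best=1200 via (B,hash)
  {AC}: card=5000; try (A,hash)→2400, (C,merge)→5900, (C,nl_idx)→6000, (A,merge)→6300, (C,hash)→9200, (C,nl)→50100 …(+1); best=2400 via (A,hash)
  {BCD}: card=25000; try (B,hash)→4820, (D,hash)→7320, (B,merge)→34740, (B,nl_idx)→39620, (B,nl)→52120, (D,nl_idx)→61200 …(+2); best=4820 via (B,hash)
  {ACD}: card=25000; try (A,hash)→6020, (D,hash)→8520, (A,merge)→35420, (D,nl_idx)→62400, (D,merge)→73040, (A,nl)→252120 …(+1); best=6020 via (A,hash)
  {ABC}: card=50000; try (B,hash)→7600, (A,hash)→7600, (A,merge)→72000, (B,merge)→72520, (B,nl_idx)→77400, (B,nl)→102400 …(+1); best=7600 via (B,hash)
  {ABCD}: card=250000; try (B,hash)→31220, (A,hash)→31220, (D,hash)→58720, (B,nl_idx)→381020, (A,merge)→405620, (B,merge)→406140 …(+5); best=31220 via (B,hash)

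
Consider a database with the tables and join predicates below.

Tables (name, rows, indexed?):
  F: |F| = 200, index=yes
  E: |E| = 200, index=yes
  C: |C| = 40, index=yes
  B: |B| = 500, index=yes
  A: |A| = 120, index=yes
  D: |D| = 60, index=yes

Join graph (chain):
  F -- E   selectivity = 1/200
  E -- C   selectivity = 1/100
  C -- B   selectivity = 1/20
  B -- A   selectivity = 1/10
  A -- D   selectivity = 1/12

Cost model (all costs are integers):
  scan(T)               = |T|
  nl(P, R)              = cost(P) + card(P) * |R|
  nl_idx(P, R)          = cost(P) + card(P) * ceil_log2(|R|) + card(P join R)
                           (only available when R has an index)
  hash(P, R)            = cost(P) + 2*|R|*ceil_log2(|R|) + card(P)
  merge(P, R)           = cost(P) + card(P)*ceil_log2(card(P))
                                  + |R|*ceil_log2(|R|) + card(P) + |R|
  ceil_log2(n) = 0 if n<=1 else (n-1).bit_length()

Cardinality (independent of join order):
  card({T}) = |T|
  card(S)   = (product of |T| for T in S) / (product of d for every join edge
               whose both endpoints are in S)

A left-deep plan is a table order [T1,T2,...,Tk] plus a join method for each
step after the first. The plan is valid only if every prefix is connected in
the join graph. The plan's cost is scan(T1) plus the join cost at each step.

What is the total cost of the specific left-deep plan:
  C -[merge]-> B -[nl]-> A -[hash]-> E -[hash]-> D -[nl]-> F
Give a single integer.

step 1: scan C: cost=40, card=40
step 2: join B via merge
    card(P join B) = 40*500/(20) = 1000
    cost = 40 + 40*6 + 500*9 + 40 + 500 = 5320
step 3: join A via nl
    card(P join A) = 1000*120/(10) = 12000
    cost = 5320 + 1000*120 = 125320
step 4: join E via hash
    card(P join E) = 12000*200/(100) = 24000
    cost = 125320 + 2*200*8 + 12000 = 140520
step 5: join D via hash
    card(P join D) = 24000*60/(12) = 120000
    cost = 140520 + 2*60*6 + 24000 = 165240
step 6: join F via nl
    card(P join F) = 120000*200/(200) = 120000
    cost = 165240 + 120000*200 = 24165240

24165240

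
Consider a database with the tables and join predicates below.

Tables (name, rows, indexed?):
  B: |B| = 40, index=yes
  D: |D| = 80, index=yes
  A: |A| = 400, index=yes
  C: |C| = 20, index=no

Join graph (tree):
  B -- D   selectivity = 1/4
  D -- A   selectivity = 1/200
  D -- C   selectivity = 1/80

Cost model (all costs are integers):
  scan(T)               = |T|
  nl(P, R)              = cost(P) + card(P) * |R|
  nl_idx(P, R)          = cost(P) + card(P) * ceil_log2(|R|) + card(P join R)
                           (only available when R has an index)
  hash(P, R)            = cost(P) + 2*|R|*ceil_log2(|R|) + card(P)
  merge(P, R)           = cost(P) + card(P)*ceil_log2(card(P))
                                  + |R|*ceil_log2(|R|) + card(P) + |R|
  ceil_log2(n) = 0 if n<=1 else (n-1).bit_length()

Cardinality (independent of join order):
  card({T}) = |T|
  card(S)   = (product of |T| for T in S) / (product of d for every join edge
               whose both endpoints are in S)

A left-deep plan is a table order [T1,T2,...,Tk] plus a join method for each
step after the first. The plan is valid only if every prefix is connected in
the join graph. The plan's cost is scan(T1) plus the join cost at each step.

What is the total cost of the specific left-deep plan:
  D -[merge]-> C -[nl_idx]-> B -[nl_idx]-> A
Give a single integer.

3360

step 1: scan D: cost=80, card=80
step 2: join C via merge
    card(P join C) = 80*20/(80) = 20
    cost = 80 + 80*7 + 20*5 + 80 + 20 = 840
step 3: join B via nl_idx
    card(P join B) = 20*40/(4) = 200
    cost = 840 + 20*6 + 200 = 1160
step 4: join A via nl_idx
    card(P join A) = 200*400/(200) = 400
    cost = 1160 + 200*9 + 400 = 3360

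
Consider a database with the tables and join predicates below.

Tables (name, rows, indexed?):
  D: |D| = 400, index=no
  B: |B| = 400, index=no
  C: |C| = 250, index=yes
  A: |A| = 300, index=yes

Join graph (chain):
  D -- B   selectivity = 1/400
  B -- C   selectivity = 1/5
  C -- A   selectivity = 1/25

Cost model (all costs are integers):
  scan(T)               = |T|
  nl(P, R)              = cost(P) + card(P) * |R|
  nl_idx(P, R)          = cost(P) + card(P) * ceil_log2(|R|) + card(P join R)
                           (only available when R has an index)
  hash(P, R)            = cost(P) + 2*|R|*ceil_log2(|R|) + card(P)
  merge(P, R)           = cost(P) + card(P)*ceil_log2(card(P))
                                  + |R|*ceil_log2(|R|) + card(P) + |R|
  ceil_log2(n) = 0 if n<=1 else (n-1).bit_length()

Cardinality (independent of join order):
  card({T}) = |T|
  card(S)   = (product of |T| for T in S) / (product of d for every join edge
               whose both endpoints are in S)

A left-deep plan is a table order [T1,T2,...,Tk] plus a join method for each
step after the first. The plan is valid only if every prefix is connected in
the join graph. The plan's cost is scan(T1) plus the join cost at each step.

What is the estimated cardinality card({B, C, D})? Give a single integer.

20000

Tables in S: B(400), C(250), D(400)
Edges inside S: D-B(d=400), B-C(d=5)
numerator = 400 * 250 * 400 = 40000000
denominator = 400 * 5 = 2000
card(S) = 40000000 / 2000 = 20000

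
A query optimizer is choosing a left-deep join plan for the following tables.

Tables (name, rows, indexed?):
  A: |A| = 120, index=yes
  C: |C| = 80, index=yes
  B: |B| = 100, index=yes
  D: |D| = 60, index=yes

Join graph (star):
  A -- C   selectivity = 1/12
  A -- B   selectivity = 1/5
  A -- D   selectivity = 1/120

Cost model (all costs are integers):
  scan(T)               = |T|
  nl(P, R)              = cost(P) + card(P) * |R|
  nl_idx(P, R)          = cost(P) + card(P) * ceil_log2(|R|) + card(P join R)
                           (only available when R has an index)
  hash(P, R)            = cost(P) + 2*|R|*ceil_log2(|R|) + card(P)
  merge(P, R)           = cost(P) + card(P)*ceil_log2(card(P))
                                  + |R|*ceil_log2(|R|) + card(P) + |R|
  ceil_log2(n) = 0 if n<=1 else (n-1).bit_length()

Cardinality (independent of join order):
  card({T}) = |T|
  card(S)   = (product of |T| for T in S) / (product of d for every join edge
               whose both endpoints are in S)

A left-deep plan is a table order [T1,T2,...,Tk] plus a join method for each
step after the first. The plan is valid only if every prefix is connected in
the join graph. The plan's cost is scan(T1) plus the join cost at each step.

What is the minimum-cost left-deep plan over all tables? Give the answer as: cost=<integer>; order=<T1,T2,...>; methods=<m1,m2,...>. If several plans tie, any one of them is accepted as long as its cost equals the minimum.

cost=3160; order=D,A,C,B; methods=nl_idx,nl_idx,hash

Selinger DP (subsets sized 1..n):
  {A}: scan cost=120, card=120
  {C}: scan cost=80, card=80
  {B}: scan cost=100, card=100
  {D}: scan cost=60, card=60
  {AC}: card=800; try (C,hash)→1360, (A,nl_idx)→1440, (A,merge)→1680, (C,merge)→1720, (C,nl_idx)→1760, (A,hash)→1840 …(+2); best=1360 via (C,hash)
  {AB}: card=2400; try (B,hash)→1640, (A,merge)→1860, (B,merge)→1880, (A,hash)→1880, (A,nl_idx)→3200, (B,nl_idx)→3360 …(+2); best=1640 via (B,hash)
  {AD}: card=60; try (A,nl_idx)→540, (D,nl_idx)→900, (D,hash)→960, (A,merge)→1440, (D,merge)→1500, (A,hash)→1800 …(+2); best=540 via (A,nl_idx)
  {ABC}: card=16000; try (B,hash)→3560, (C,hash)→5160, (B,merge)→10960, (B,nl_idx)→22960, (C,merge)→33480, (C,nl_idx)→34440 …(+2); best=3560 via (B,hash)
  {ACD}: card=400; try (C,nl_idx)→1360, (C,merge)→1600, (C,hash)→1720, (D,hash)→2880, (C,nl)→5340, (D,nl_idx)→6560 …(+2); best=1360 via (C,nl_idx)
  {ABD}: card=1200; try (B,merge)→1760, (B,hash)→2000, (B,nl_idx)→2160, (D,hash)→4760, (B,nl)→6540, (D,nl_idx)→17240 …(+2); best=1760 via (B,merge)
  {ABCD}: card=8000; try (B,hash)→3160, (C,hash)→4080, (B,merge)→6160, (B,nl_idx)→12160, (C,merge)→16800, (C,nl_idx)→18160 …(+6); best=3160 via (B,hash)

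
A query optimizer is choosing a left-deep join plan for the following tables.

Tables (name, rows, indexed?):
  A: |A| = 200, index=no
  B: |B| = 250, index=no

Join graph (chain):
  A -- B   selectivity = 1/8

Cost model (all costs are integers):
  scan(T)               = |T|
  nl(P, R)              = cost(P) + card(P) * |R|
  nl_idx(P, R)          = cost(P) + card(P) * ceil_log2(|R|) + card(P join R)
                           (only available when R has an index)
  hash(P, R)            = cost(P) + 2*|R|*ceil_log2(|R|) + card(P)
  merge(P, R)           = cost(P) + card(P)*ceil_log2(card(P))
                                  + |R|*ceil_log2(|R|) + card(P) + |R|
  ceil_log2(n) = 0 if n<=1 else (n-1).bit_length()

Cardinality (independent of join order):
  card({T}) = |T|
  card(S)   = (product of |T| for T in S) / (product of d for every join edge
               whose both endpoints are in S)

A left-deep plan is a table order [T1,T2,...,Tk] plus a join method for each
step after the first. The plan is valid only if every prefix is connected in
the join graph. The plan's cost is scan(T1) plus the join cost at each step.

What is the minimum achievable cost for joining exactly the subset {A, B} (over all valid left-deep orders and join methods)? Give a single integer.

Selinger DP over subsets of {A,B}:
  {A}: scan cost=200, card=200
  {B}: scan cost=250, card=250
  {AB}: card=6250; try (A,hash)→3700, (B,merge)→4250, (A,merge)→4300, (B,hash)→4400, (B,nl)→50200, (A,nl)→50250; best=3700 via (A,hash)

3700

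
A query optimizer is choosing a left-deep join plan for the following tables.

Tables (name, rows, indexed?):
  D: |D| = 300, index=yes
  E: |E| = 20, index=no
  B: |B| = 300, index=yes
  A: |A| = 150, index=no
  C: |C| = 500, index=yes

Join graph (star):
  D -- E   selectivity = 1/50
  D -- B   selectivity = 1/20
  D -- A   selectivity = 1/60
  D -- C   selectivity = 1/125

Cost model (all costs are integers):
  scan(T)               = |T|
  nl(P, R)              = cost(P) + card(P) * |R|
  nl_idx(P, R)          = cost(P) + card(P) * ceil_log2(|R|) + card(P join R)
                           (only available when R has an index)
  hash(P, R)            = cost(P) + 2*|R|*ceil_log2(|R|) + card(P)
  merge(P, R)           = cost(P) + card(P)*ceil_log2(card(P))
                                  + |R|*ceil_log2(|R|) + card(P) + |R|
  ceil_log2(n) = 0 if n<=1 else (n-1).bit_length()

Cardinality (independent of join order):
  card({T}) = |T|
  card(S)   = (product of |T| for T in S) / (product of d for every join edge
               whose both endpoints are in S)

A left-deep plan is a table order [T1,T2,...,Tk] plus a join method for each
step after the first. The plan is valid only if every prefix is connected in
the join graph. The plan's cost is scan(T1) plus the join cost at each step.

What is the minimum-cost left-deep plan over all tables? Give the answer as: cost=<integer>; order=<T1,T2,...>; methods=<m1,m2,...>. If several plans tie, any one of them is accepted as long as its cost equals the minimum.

cost=11360; order=E,D,C,A,B; methods=nl_idx,nl_idx,hash,hash

Selinger DP (subsets sized 1..n):
  {D}: scan cost=300, card=300
  {E}: scan cost=20, card=20
  {B}: scan cost=300, card=300
  {A}: scan cost=150, card=150
  {C}: scan cost=500, card=500
  {DE}: card=120; try (D,nl_idx)→320, (E,hash)→800, (D,merge)→3140, (E,merge)→3420, (D,hash)→5440, (D,nl)→6020 …(+1); best=320 via (D,nl_idx)
  {BD}: card=4500; try (D,hash)→6000, (B,hash)→6000, (D,merge)→6300, (B,merge)→6300, (D,nl_idx)→7500, (B,nl_idx)→7500 …(+2); best=6000 via (D,hash)
  {AD}: card=750; try (D,nl_idx)→2250, (A,hash)→3000, (D,merge)→4500, (A,merge)→4650, (D,hash)→5700, (D,nl)→45150 …(+1); best=2250 via (D,nl_idx)
  {CD}: card=1200; try (C,nl_idx)→4200, (D,nl_idx)→6200, (D,hash)→6400, (C,merge)→8300, (D,merge)→8500, (C,hash)→9600 …(+2); best=4200 via (C,nl_idx)
  {BDE}: card=1800; try (B,nl_idx)→3200, (B,merge)→4280, (B,hash)→5840, (E,hash)→10700, (B,nl)→36320, (E,merge)→69120 …(+1); best=3200 via (B,nl_idx)
  {ADE}: card=300; try (A,merge)→2630, (A,hash)→2840, (E,hash)→3200, (E,merge)→10620, (E,nl)→17250, (A,nl)→18320; best=2630 via (A,merge)
  {CDE}: card=480; try (C,nl_idx)→1880, (E,hash)→5600, (C,merge)→6280, (C,hash)→9440, (E,merge)→18720, (E,nl)→28200 …(+1); best=1880 via (C,nl_idx)
  {ABD}: card=11250; try (B,hash)→8400, (A,hash)→12900, (B,merge)→13500, (B,nl_idx)→20250, (A,merge)→70350, (B,nl)→227250 …(+1); best=8400 via (B,hash)
  {BCD}: card=18000; try (B,hash)→10800, (C,hash)→19500, (B,merge)→21600, (B,nl_idx)→33000, (C,nl_idx)→64500, (C,merge)→74000 …(+2); best=10800 via (B,hash)
  {ACD}: card=3000; try (A,hash)→7800, (C,hash)→12000, (C,nl_idx)→12000, (C,merge)→15500, (A,merge)→19950, (A,nl)→184200 …(+1); best=7800 via (A,hash)
  {ABDE}: card=4500; try (A,hash)→7400, (B,hash)→8330, (B,merge)→8630, (B,nl_idx)→9830, (E,hash)→19850, (A,merge)→26150 …(+4); best=7400 via (A,hash)
  {BCDE}: card=7200; try (B,hash)→7760, (B,merge)→9680, (B,nl_idx)→13400, (C,hash)→14000, (C,nl_idx)→26600, (E,hash)→29000 …(+5); best=7760 via (B,hash)
  {ACDE}: card=1200; try (A,hash)→4760, (C,nl_idx)→6530, (A,merge)→8030, (C,merge)→10630, (E,hash)→11000, (C,hash)→11930 …(+4); best=4760 via (A,hash)
  {ABCD}: card=45000; try (B,hash)→16200, (C,hash)→28650, (A,hash)→31200, (B,merge)→49800, (B,nl_idx)→79800, (C,nl_idx)→154650 …(+5); best=16200 via (B,hash)
  {ABCDE}: card=18000; try (B,hash)→11360, (A,hash)→17360, (C,hash)→20900, (B,merge)→22160, (B,nl_idx)→33560, (E,hash)→61400 …(+8); best=11360 via (B,hash)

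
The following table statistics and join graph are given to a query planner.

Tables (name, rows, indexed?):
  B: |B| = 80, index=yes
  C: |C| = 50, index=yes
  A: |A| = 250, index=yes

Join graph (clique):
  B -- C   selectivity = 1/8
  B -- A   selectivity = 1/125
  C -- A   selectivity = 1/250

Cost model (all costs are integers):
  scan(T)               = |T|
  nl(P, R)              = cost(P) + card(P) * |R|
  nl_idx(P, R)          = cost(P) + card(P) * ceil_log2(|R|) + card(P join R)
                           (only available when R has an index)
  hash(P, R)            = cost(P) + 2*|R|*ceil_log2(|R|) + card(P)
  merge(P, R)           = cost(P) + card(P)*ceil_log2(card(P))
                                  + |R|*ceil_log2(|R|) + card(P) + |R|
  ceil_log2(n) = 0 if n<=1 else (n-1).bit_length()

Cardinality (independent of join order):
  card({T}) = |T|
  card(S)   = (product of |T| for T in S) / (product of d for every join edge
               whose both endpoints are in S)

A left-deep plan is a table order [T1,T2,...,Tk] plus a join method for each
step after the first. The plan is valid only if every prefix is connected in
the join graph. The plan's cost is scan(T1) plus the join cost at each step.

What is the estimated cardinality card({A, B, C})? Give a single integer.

Tables in S: A(250), B(80), C(50)
Edges inside S: B-C(d=8), B-A(d=125), C-A(d=250)
numerator = 250 * 80 * 50 = 1000000
denominator = 8 * 125 * 250 = 250000
card(S) = 1000000 / 250000 = 4

4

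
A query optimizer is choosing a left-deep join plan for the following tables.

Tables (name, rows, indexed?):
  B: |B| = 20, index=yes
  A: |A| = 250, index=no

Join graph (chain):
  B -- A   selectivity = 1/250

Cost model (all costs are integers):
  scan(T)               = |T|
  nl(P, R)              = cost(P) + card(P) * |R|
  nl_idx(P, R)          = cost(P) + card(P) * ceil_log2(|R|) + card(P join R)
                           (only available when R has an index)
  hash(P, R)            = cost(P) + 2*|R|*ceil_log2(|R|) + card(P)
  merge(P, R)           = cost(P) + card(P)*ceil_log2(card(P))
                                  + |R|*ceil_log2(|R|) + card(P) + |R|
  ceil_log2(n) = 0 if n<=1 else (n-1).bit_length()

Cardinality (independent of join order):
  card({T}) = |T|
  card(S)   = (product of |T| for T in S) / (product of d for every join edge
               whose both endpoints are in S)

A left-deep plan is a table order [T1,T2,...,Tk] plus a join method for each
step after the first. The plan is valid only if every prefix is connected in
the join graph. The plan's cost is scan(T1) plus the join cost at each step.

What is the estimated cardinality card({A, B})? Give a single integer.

Tables in S: A(250), B(20)
Edges inside S: B-A(d=250)
numerator = 250 * 20 = 5000
denominator = 250 = 250
card(S) = 5000 / 250 = 20

20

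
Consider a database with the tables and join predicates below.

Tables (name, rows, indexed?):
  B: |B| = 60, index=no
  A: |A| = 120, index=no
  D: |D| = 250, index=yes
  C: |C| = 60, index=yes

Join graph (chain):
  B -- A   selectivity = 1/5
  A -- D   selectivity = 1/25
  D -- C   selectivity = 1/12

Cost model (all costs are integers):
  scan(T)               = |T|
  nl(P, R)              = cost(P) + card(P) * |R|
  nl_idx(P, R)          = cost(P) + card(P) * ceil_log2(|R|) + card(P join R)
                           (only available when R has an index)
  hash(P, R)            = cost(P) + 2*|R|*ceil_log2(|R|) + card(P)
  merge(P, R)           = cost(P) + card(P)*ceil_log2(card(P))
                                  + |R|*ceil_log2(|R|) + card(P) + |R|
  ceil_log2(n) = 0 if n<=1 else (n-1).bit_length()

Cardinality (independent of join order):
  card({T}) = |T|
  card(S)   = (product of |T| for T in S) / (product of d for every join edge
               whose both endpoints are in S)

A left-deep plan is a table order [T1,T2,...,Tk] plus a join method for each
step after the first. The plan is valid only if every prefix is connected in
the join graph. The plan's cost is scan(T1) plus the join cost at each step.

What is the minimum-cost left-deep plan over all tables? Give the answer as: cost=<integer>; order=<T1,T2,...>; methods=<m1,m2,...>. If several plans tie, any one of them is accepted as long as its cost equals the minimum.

cost=10820; order=D,A,C,B; methods=hash,hash,hash

Selinger DP (subsets sized 1..n):
  {B}: scan cost=60, card=60
  {A}: scan cost=120, card=120
  {D}: scan cost=250, card=250
  {C}: scan cost=60, card=60
  {AB}: card=1440; try (B,hash)→960, (A,merge)→1440, (B,merge)→1500, (A,hash)→1800, (A,nl)→7260, (B,nl)→7320; best=960 via (B,hash)
  {AD}: card=1200; try (A,hash)→2180, (D,nl_idx)→2280, (D,merge)→3330, (A,merge)→3460, (D,hash)→4240, (D,nl)→30120 …(+1); best=2180 via (A,hash)
  {CD}: card=1250; try (C,hash)→1220, (D,nl_idx)→1790, (D,merge)→2730, (C,merge)→2920, (C,nl_idx)→3000, (D,hash)→4120 …(+2); best=1220 via (C,hash)
  {ABD}: card=14400; try (B,hash)→4100, (D,hash)→6400, (B,merge)→17000, (D,merge)→20490, (D,nl_idx)→26880, (B,nl)→74180 …(+1); best=4100 via (B,hash)
  {ACD}: card=6000; try (C,hash)→4100, (A,hash)→4150, (C,nl_idx)→15380, (C,merge)→17000, (A,merge)→17180, (C,nl)→74180 …(+1); best=4100 via (C,hash)
  {ABCD}: card=72000; try (B,hash)→10820, (C,hash)→19220, (B,merge)→88520, (C,nl_idx)→162500, (C,merge)→220520, (B,nl)→364100 …(+1); best=10820 via (B,hash)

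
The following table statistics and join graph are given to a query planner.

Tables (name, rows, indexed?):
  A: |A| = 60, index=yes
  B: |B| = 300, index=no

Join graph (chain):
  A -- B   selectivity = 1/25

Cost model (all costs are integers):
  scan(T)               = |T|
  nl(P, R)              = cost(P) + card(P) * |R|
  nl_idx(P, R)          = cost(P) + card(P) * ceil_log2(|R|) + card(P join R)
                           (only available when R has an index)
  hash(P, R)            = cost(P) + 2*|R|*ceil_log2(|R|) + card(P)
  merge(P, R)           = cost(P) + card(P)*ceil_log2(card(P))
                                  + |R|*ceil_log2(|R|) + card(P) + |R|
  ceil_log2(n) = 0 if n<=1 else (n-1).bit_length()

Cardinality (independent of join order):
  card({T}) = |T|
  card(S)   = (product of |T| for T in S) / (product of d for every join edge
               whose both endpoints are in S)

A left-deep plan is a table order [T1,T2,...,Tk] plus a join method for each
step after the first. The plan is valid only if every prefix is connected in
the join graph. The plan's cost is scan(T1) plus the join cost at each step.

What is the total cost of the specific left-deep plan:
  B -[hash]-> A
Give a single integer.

1320

step 1: scan B: cost=300, card=300
step 2: join A via hash
    card(P join A) = 300*60/(25) = 720
    cost = 300 + 2*60*6 + 300 = 1320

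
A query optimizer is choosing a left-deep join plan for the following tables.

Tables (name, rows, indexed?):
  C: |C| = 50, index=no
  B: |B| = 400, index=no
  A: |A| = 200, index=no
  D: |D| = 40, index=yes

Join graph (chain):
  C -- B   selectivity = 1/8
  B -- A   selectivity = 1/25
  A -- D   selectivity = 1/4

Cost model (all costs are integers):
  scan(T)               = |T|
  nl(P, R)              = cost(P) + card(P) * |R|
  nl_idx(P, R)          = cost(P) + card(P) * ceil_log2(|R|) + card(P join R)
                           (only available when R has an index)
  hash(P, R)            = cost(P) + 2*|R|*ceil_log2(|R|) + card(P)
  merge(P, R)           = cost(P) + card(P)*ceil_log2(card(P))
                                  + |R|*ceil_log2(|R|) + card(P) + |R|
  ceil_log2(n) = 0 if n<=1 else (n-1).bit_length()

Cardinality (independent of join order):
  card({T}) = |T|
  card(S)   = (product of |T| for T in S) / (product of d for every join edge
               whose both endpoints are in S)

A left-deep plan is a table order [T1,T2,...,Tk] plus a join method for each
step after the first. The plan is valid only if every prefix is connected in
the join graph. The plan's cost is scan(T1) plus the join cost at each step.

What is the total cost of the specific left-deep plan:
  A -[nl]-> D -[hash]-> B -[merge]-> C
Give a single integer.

529750

step 1: scan A: cost=200, card=200
step 2: join D via nl
    card(P join D) = 200*40/(4) = 2000
    cost = 200 + 200*40 = 8200
step 3: join B via hash
    card(P join B) = 2000*400/(25) = 32000
    cost = 8200 + 2*400*9 + 2000 = 17400
step 4: join C via merge
    card(P join C) = 32000*50/(8) = 200000
    cost = 17400 + 32000*15 + 50*6 + 32000 + 50 = 529750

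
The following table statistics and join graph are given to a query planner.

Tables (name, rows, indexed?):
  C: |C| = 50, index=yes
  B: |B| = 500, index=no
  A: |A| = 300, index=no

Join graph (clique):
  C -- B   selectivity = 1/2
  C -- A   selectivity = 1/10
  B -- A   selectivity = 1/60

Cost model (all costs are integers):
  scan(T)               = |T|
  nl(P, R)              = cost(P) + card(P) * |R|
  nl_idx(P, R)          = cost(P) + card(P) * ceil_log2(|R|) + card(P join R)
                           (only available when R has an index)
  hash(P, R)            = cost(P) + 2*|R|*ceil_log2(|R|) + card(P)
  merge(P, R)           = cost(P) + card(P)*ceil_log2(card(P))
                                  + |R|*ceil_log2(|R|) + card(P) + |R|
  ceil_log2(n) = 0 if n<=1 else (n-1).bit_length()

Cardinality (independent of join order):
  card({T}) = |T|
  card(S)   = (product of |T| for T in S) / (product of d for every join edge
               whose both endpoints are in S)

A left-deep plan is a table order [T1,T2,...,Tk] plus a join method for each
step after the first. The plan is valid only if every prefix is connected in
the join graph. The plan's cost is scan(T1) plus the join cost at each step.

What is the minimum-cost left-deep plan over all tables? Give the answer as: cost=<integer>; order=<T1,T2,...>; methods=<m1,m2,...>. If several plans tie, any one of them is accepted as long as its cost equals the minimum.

cost=9500; order=B,A,C; methods=hash,hash

Selinger DP (subsets sized 1..n):
  {C}: scan cost=50, card=50
  {B}: scan cost=500, card=500
  {A}: scan cost=300, card=300
  {BC}: card=12500; try (C,hash)→1600, (B,merge)→5400, (C,merge)→5850, (B,hash)→9100, (C,nl_idx)→16000, (B,nl)→25050 …(+1); best=1600 via (C,hash)
  {AC}: card=1500; try (C,hash)→1200, (A,merge)→3400, (C,nl_idx)→3600, (C,merge)→3650, (A,hash)→5500, (A,nl)→15050 …(+1); best=1200 via (C,hash)
  {AB}: card=2500; try (A,hash)→6400, (B,merge)→8300, (A,merge)→8500, (B,hash)→9600, (B,nl)→150300, (A,nl)→150500; best=6400 via (A,hash)
  {ABC}: card=6250; try (C,hash)→9500, (B,hash)→11700, (A,hash)→19500, (B,merge)→24200, (C,nl_idx)→27650, (C,merge)→39250 …(+4); best=9500 via (C,hash)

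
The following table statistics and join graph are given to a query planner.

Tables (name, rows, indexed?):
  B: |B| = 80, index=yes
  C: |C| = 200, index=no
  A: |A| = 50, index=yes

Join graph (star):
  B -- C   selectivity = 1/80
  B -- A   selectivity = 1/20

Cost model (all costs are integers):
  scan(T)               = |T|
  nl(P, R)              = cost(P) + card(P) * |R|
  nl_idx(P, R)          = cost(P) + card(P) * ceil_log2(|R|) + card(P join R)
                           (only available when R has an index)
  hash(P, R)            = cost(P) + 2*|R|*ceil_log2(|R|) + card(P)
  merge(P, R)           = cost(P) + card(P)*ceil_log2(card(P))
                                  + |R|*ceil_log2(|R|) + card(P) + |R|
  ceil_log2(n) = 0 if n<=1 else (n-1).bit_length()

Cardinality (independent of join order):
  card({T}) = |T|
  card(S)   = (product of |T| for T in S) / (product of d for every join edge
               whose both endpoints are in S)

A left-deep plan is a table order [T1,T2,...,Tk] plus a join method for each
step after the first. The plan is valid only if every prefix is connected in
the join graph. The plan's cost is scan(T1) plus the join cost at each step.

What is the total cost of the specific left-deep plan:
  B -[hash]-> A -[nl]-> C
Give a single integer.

step 1: scan B: cost=80, card=80
step 2: join A via hash
    card(P join A) = 80*50/(20) = 200
    cost = 80 + 2*50*6 + 80 = 760
step 3: join C via nl
    card(P join C) = 200*200/(80) = 500
    cost = 760 + 200*200 = 40760

40760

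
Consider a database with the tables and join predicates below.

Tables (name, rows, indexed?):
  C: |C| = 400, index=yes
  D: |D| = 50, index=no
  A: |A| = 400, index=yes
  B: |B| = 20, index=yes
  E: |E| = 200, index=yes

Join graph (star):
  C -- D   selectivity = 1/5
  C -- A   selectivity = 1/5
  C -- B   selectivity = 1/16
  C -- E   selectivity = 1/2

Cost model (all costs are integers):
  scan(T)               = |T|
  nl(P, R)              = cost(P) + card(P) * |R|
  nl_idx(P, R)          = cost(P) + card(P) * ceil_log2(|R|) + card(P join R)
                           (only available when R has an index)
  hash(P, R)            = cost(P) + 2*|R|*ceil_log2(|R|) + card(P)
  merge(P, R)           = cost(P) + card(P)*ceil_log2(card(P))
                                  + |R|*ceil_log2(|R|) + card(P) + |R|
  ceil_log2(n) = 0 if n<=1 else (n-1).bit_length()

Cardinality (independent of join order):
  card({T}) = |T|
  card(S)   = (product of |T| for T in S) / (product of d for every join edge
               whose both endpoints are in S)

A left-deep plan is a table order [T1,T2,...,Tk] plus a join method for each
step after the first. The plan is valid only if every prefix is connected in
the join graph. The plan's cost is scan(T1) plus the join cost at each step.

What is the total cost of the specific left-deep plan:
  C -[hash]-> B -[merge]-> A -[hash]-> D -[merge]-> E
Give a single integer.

8052400

step 1: scan C: cost=400, card=400
step 2: join B via hash
    card(P join B) = 400*20/(16) = 500
    cost = 400 + 2*20*5 + 400 = 1000
step 3: join A via merge
    card(P join A) = 500*400/(5) = 40000
    cost = 1000 + 500*9 + 400*9 + 500 + 400 = 10000
step 4: join D via hash
    card(P join D) = 40000*50/(5) = 400000
    cost = 10000 + 2*50*6 + 40000 = 50600
step 5: join E via merge
    card(P join E) = 400000*200/(2) = 40000000
    cost = 50600 + 400000*19 + 200*8 + 400000 + 200 = 8052400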